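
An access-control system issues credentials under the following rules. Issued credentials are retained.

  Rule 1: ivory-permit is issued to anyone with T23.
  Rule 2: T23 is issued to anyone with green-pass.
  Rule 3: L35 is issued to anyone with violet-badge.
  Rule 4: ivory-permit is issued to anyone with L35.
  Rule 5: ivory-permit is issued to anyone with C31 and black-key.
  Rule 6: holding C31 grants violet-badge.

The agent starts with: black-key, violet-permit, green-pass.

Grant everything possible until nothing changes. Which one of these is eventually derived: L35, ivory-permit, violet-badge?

Holding green-pass grants T23 (Rule 2).
Holding T23 grants ivory-permit (Rule 1).
violet-badge would need C31 (Rule 6), but C31 is never granted. L35 would need violet-badge (Rule 3), but violet-badge is never granted.

ivory-permit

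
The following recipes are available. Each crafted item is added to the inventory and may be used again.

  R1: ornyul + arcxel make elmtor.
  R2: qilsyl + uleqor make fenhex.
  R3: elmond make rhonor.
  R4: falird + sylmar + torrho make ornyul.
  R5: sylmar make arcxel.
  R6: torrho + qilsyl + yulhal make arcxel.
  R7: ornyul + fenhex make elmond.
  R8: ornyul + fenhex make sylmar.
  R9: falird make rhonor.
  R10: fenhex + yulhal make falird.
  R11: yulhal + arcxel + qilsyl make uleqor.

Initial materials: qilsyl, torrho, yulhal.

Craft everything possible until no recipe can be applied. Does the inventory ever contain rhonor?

Using R6, torrho, qilsyl, and yulhal make arcxel.
yulhal + arcxel + qilsyl → uleqor (R11).
Using R2, qilsyl and uleqor make fenhex.
Using R10, fenhex and yulhal make falird.
falird → rhonor (R9).

Yes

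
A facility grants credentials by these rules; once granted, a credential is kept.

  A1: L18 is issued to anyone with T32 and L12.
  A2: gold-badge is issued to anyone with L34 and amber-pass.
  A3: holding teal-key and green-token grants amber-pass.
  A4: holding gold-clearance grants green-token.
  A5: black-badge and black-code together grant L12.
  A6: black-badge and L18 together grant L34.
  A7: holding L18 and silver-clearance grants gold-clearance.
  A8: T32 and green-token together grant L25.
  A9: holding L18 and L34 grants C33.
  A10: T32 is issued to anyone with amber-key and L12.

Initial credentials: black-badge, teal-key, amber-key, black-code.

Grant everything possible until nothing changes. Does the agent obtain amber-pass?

No

amber-pass would need teal-key and green-token (A3), but green-token is never granted.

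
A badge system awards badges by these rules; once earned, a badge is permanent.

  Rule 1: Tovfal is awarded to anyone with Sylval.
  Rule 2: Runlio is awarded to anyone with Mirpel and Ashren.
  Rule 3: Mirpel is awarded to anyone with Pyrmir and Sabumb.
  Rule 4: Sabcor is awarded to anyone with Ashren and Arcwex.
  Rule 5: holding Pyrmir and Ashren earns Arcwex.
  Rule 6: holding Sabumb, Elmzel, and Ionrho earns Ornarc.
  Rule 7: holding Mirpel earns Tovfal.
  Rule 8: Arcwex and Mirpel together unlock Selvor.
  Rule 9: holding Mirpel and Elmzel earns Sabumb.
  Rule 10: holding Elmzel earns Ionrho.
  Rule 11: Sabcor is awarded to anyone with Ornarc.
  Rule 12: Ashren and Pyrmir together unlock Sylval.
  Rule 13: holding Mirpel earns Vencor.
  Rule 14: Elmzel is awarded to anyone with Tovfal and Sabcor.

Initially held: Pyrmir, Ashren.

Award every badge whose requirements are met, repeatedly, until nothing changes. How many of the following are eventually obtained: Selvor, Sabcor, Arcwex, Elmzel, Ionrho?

With Pyrmir and Ashren, Arcwex is earned (Rule 5).
With Ashren and Pyrmir, Sylval is earned (Rule 12).
With Sylval, Tovfal is earned (Rule 1).
With Ashren and Arcwex, Sabcor is earned (Rule 4).
With Tovfal and Sabcor, Elmzel is earned (Rule 14).
With Elmzel, Ionrho is earned (Rule 10).
Selvor would need Arcwex and Mirpel (Rule 8), but Mirpel is never earned.
Sabcor: reached.
Arcwex: reached.
Elmzel: reached.
Ionrho: reached.
Reached: Sabcor, Arcwex, Elmzel, and Ionrho — 4 of the 5.

4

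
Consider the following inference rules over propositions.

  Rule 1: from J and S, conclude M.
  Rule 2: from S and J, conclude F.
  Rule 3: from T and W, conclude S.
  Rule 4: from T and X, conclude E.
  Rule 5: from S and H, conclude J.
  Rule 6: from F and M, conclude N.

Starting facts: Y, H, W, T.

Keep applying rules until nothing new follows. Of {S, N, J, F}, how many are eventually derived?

4

T and W hold, so S follows (Rule 3).
From S and H, Rule 5 gives J.
From J and S, Rule 1 gives M.
S and J hold, so F follows (Rule 2).
F and M hold, so N follows (Rule 6).
S: reached.
N: reached.
J: reached.
F: reached.
All 4 are reached.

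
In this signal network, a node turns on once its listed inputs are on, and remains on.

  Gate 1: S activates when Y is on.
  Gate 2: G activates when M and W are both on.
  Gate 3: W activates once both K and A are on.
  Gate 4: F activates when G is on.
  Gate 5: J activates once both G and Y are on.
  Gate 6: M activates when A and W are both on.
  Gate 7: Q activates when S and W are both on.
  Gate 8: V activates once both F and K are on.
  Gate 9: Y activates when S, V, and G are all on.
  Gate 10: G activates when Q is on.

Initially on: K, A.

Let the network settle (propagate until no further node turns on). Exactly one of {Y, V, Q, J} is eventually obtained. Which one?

V

Gate 3: K and A on → W on.
A and W are on, so M activates (Gate 6).
Gate 2: M and W on → G on.
G is on, so F activates (Gate 4).
Gate 8: F and K on → V on.
Q would need S and W (Gate 7), but S never turns on. J would need G and Y (Gate 5), but Y never turns on. Y would need S, V, and G (Gate 9), but S never turns on.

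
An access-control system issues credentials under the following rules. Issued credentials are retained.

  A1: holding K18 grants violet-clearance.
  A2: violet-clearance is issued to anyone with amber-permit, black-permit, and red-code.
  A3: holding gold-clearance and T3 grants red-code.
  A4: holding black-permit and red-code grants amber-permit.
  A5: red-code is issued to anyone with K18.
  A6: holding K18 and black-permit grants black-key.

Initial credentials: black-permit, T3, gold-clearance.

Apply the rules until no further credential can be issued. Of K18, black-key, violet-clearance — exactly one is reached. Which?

Holding gold-clearance and T3 grants red-code (A3).
Holding black-permit and red-code grants amber-permit (A4).
Holding amber-permit, black-permit, and red-code grants violet-clearance (A2).
No rule produces K18, and it is not given. black-key would need K18 and black-permit (A6), but K18 is never granted.

violet-clearance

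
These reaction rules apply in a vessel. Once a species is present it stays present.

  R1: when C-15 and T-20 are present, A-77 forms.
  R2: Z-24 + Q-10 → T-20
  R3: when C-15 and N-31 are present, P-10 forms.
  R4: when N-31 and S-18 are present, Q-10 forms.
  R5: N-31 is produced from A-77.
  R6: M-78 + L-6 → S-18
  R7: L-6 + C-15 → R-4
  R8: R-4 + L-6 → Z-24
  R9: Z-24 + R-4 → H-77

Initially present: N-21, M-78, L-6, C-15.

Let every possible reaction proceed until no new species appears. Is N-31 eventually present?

No

N-31 would need A-77 (R5), but A-77 never forms.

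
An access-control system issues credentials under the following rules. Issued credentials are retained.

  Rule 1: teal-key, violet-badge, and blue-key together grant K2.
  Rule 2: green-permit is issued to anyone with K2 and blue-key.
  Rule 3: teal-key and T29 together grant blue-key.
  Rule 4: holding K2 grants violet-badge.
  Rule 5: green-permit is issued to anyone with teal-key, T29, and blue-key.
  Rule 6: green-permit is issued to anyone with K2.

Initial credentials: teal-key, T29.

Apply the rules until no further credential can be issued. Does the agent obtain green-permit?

Holding teal-key and T29 grants blue-key (Rule 3).
Holding teal-key, T29, and blue-key grants green-permit (Rule 5).

Yes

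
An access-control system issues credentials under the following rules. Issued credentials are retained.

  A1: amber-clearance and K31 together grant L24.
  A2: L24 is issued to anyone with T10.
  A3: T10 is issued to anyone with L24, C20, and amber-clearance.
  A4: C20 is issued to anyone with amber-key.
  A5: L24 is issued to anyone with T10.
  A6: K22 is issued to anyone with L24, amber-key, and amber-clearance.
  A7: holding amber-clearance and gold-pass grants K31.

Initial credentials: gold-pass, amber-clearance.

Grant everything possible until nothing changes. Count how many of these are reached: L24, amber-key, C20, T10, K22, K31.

Holding amber-clearance and gold-pass grants K31 (A7).
Holding amber-clearance and K31 grants L24 (A1).
L24: reached.
No rule produces amber-key, and it is not given.
C20 would need amber-key (A4), but amber-key is never granted.
T10 would need L24, C20, and amber-clearance (A3), but C20 is never granted.
K22 would need L24, amber-key, and amber-clearance (A6), but amber-key is never granted.
K31: reached.
Reached: L24 and K31 — 2 of the 6.

2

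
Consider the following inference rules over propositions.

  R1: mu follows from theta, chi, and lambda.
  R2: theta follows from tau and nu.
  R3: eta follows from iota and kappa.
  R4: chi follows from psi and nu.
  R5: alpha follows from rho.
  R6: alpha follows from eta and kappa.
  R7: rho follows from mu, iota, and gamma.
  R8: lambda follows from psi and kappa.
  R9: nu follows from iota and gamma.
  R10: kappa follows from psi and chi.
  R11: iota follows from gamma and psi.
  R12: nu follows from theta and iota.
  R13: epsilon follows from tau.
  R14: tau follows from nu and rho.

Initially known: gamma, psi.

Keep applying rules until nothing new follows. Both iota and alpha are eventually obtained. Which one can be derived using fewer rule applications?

iota

iota: gamma and psi hold, so iota follows (R11). [1 rule application]
alpha: gamma and psi hold, so iota follows (R11). From iota and gamma, R9 gives nu. From psi and nu, R4 gives chi. From psi and chi, R10 gives kappa. From iota and kappa, R3 gives eta. eta and kappa hold, so alpha follows (R6). [6 rule applications]
iota needs fewer.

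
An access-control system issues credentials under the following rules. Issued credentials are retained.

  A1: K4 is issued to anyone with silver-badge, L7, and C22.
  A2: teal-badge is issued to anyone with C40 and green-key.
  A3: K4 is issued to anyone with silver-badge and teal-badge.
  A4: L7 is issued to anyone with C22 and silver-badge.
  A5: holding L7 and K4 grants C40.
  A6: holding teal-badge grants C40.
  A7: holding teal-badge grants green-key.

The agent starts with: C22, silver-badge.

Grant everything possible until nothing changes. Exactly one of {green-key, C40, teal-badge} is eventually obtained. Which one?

Holding C22 and silver-badge grants L7 (A4).
Holding silver-badge, L7, and C22 grants K4 (A1).
Holding L7 and K4 grants C40 (A5).
green-key would need teal-badge (A7), but teal-badge is never granted. teal-badge would need C40 and green-key (A2), but green-key is never granted.

C40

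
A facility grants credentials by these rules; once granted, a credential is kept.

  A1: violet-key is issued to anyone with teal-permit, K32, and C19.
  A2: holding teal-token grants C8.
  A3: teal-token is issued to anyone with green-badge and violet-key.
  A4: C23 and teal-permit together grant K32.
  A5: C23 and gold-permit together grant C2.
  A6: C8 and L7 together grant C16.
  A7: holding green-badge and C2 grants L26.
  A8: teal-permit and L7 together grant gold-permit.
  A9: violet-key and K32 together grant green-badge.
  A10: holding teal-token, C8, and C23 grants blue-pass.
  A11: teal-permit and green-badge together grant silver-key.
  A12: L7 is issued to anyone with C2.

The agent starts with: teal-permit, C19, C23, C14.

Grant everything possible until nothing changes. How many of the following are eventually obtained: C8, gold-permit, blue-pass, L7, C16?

2

Holding C23 and teal-permit grants K32 (A4).
Holding teal-permit, K32, and C19 grants violet-key (A1).
Holding violet-key and K32 grants green-badge (A9).
Holding green-badge and violet-key grants teal-token (A3).
Holding teal-token grants C8 (A2).
Holding teal-token, C8, and C23 grants blue-pass (A10).
C8: reached.
gold-permit would need teal-permit and L7 (A8), but L7 is never granted.
blue-pass: reached.
L7 would need C2 (A12), but C2 is never granted.
C16 would need C8 and L7 (A6), but L7 is never granted.
Reached: C8 and blue-pass — 2 of the 5.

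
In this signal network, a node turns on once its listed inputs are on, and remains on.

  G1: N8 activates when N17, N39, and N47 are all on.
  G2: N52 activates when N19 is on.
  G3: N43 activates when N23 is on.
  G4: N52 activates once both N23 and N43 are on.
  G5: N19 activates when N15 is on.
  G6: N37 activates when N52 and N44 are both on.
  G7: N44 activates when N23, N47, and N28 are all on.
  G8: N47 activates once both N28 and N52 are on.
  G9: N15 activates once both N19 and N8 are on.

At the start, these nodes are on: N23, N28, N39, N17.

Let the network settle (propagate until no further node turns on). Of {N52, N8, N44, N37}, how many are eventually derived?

N23 is on, so N43 activates (G3).
N23 and N43 are on, so N52 activates (G4).
N28 and N52 are on, so N47 activates (G8).
N23, N47, and N28 are on, so N44 activates (G7).
G1: N17, N39, and N47 on → N8 on.
G6: N52 and N44 on → N37 on.
N52: reached.
N8: reached.
N44: reached.
N37: reached.
All 4 are reached.

4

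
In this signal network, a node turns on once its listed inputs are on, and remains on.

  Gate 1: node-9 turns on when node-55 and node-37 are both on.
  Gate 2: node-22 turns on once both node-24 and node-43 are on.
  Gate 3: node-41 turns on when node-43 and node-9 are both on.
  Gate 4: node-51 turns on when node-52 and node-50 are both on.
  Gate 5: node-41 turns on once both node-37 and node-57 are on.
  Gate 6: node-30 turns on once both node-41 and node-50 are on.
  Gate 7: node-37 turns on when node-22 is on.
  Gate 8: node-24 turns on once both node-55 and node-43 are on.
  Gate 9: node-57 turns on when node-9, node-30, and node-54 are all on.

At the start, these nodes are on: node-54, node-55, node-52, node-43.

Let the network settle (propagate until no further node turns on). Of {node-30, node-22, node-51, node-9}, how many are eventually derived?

node-55 and node-43 are on, so node-24 turns on (Gate 8).
node-24 and node-43 are on, so node-22 turns on (Gate 2).
node-22 is on, so node-37 turns on (Gate 7).
Gate 1: node-55 and node-37 on → node-9 on.
node-30 would need node-41 and node-50 (Gate 6), but node-50 never turns on.
node-22: reached.
node-51 would need node-52 and node-50 (Gate 4), but node-50 never turns on.
node-9: reached.
Reached: node-22 and node-9 — 2 of the 4.

2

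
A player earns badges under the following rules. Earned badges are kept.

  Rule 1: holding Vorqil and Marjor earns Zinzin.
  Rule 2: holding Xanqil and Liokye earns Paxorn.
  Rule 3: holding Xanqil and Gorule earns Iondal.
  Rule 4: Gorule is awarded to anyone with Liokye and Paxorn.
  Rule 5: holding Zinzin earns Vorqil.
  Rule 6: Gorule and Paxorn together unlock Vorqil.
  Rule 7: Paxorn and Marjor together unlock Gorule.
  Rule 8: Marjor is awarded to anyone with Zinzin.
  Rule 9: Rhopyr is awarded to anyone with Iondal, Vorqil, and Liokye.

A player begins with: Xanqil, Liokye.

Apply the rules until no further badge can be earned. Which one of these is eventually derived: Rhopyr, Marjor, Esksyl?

Rhopyr

With Xanqil and Liokye, Paxorn is earned (Rule 2).
With Liokye and Paxorn, Gorule is earned (Rule 4).
With Gorule and Paxorn, Vorqil is earned (Rule 6).
With Xanqil and Gorule, Iondal is earned (Rule 3).
With Iondal, Vorqil, and Liokye, Rhopyr is earned (Rule 9).
Marjor would need Zinzin (Rule 8), but Zinzin is never earned. No rule produces Esksyl, and it is not given.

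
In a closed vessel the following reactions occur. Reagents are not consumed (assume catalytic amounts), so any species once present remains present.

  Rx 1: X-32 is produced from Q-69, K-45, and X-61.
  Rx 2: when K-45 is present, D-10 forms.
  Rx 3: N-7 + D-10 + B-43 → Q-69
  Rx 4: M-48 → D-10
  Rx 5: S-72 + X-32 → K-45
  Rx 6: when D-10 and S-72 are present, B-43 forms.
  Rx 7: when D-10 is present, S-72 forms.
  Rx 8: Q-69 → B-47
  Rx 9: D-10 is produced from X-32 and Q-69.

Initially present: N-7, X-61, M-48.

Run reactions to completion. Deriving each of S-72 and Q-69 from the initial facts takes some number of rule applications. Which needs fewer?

S-72: M-48 present → D-10 forms (Rx 4). D-10 present → S-72 forms (Rx 7). [2 rule applications]
Q-69: M-48 present → D-10 forms (Rx 4). D-10 present → S-72 forms (Rx 7). D-10 and S-72 present → B-43 forms (Rx 6). N-7, D-10, and B-43 present → Q-69 forms (Rx 3). [4 rule applications]
S-72 needs fewer.

S-72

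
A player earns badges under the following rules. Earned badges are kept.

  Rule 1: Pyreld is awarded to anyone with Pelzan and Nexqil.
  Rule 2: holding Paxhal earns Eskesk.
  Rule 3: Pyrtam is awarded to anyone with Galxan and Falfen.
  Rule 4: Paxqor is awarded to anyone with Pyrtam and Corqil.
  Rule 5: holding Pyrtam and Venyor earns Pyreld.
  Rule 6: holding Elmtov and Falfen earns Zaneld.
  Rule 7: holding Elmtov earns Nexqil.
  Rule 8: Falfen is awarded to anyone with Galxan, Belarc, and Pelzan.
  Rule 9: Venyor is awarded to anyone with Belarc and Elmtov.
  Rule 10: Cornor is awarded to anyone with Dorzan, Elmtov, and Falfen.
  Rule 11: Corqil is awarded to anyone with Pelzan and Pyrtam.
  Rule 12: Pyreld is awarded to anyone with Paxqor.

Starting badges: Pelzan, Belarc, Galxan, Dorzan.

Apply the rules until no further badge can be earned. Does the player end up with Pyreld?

Yes

With Galxan, Belarc, and Pelzan, Falfen is earned (Rule 8).
With Galxan and Falfen, Pyrtam is earned (Rule 3).
With Pelzan and Pyrtam, Corqil is earned (Rule 11).
With Pyrtam and Corqil, Paxqor is earned (Rule 4).
With Paxqor, Pyreld is earned (Rule 12).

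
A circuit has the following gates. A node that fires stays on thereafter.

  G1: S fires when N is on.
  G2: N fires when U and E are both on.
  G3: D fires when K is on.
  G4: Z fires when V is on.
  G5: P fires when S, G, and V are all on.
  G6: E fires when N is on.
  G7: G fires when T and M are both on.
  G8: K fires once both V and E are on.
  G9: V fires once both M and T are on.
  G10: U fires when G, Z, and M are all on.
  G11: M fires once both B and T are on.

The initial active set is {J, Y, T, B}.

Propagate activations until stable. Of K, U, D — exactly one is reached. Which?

B and T are on, so M fires (G11).
G7: T and M on → G on.
G9: M and T on → V on.
G4: V on → Z on.
G, Z, and M are on, so U fires (G10).
D would need K (G3), but K never turns on. K would need V and E (G8), but E never turns on.

U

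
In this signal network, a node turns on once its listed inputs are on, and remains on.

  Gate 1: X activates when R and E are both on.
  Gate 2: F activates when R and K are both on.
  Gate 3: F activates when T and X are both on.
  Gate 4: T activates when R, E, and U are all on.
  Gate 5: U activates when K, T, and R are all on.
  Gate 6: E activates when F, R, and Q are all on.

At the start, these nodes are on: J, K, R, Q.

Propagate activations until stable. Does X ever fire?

Yes

Gate 2: R and K on → F on.
Gate 6: F, R, and Q on → E on.
Gate 1: R and E on → X on.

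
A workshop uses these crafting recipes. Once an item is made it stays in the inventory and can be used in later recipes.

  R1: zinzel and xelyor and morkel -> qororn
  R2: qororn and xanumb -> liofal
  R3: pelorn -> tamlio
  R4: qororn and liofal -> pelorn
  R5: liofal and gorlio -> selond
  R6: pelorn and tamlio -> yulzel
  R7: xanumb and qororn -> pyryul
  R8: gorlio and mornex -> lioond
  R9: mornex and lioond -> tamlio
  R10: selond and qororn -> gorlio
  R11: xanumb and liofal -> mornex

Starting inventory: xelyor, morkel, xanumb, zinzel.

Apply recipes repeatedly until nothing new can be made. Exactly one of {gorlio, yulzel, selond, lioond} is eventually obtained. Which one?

yulzel

Using R1, zinzel, xelyor, and morkel make qororn.
Using R2, qororn and xanumb make liofal.
qororn and liofal -> pelorn (R4).
pelorn -> tamlio (R3).
Using R6, pelorn and tamlio make yulzel.
selond would need liofal and gorlio (R5), but gorlio is never obtained. lioond would need gorlio and mornex (R8), but gorlio is never obtained. gorlio would need selond and qororn (R10), but selond is never obtained.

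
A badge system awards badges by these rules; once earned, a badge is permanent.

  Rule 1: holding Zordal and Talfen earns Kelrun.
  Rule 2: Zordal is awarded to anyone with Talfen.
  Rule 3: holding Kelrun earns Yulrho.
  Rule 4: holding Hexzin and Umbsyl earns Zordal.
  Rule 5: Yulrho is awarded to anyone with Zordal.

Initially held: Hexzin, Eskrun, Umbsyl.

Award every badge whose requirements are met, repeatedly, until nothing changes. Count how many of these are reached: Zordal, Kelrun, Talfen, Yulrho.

2

With Hexzin and Umbsyl, Zordal is earned (Rule 4).
With Zordal, Yulrho is earned (Rule 5).
Zordal: reached.
Kelrun would need Zordal and Talfen (Rule 1), but Talfen is never earned.
No rule produces Talfen, and it is not given.
Yulrho: reached.
Reached: Zordal and Yulrho — 2 of the 4.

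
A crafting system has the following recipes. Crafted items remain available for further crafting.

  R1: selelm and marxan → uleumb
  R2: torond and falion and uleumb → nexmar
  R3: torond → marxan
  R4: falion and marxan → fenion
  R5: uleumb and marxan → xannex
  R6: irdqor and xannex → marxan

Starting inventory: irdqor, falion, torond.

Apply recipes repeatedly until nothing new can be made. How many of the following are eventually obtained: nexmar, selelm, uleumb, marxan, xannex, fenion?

2

Using R3, torond makes marxan.
Using R4, falion and marxan make fenion.
nexmar would need torond, falion, and uleumb (R2), but uleumb is never obtained.
No rule produces selelm, and it is not given.
uleumb would need selelm and marxan (R1), but selelm is never obtained.
marxan: reached.
xannex would need uleumb and marxan (R5), but uleumb is never obtained.
fenion: reached.
Reached: marxan and fenion — 2 of the 6.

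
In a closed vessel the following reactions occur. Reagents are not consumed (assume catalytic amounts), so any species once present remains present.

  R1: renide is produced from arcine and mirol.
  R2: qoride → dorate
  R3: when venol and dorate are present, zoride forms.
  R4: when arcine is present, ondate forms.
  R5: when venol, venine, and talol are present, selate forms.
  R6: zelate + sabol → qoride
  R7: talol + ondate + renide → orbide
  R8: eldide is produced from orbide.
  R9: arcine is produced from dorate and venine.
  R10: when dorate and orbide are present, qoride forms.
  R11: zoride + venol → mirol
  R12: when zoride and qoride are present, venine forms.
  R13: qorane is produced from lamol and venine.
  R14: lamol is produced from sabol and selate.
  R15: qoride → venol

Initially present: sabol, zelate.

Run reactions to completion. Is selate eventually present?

selate would need venol, venine, and talol (R5), but talol never forms.

No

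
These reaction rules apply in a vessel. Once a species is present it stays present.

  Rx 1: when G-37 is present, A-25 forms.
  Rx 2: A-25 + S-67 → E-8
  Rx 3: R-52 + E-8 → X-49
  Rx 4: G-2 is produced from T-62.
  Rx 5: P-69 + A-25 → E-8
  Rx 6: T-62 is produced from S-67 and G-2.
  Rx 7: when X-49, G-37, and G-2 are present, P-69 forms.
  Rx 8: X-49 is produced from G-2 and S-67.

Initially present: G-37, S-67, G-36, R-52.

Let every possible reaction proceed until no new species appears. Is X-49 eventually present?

Yes

G-37 present → A-25 forms (Rx 1).
A-25 and S-67 present → E-8 forms (Rx 2).
R-52 and E-8 present → X-49 forms (Rx 3).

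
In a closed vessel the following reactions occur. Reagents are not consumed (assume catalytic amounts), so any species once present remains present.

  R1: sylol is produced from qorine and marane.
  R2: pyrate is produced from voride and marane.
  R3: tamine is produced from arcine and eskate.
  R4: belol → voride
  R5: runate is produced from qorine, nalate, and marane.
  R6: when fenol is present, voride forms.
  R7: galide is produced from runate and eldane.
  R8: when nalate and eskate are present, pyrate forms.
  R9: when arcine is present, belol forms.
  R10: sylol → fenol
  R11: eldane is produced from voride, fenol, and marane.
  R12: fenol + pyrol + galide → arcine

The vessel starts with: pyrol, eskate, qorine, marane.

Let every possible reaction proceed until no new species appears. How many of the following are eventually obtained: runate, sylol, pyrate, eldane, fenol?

qorine and marane present → sylol forms (R1).
sylol present → fenol forms (R10).
fenol present → voride forms (R6).
voride, fenol, and marane present → eldane forms (R11).
voride and marane present → pyrate forms (R2).
runate would need qorine, nalate, and marane (R5), but nalate never forms.
sylol: reached.
pyrate: reached.
eldane: reached.
fenol: reached.
Reached: sylol, pyrate, eldane, and fenol — 4 of the 5.

4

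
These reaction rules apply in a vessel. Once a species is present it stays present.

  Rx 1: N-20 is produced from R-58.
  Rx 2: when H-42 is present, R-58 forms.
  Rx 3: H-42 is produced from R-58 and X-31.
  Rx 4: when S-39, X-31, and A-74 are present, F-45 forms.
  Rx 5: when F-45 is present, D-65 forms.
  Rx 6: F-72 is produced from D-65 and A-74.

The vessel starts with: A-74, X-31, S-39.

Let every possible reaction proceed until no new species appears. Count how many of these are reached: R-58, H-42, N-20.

R-58 would need H-42 (Rx 2), but H-42 never forms.
H-42 would need R-58 and X-31 (Rx 3), but R-58 never forms.
N-20 would need R-58 (Rx 1), but R-58 never forms.
None of the 3 are reached.

0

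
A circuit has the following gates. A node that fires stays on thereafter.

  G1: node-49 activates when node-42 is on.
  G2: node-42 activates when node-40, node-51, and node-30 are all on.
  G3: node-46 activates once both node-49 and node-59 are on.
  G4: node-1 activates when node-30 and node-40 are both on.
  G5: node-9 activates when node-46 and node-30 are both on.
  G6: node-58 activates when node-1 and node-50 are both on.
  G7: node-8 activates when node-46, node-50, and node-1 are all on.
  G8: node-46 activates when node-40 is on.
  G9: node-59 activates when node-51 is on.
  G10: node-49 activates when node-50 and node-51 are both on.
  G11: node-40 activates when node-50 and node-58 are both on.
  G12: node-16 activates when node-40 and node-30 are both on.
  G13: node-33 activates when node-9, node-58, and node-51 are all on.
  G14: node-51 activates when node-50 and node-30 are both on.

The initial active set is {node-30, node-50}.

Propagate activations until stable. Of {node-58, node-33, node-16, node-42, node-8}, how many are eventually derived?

0

node-58 would need node-1 and node-50 (G6), but node-1 never turns on.
node-33 would need node-9, node-58, and node-51 (G13), but node-58 never turns on.
node-16 would need node-40 and node-30 (G12), but node-40 never turns on.
node-42 would need node-40, node-51, and node-30 (G2), but node-40 never turns on.
node-8 would need node-46, node-50, and node-1 (G7), but node-1 never turns on.
None of the 5 are reached.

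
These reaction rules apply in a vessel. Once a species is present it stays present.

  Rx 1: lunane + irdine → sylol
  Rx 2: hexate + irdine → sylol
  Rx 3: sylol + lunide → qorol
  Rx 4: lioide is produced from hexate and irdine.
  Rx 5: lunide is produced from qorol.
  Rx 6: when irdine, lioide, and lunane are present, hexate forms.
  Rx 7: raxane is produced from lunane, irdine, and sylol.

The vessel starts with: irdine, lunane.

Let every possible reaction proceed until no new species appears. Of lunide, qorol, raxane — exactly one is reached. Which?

raxane

lunane and irdine present → sylol forms (Rx 1).
lunane, irdine, and sylol present → raxane forms (Rx 7).
lunide would need qorol (Rx 5), but qorol never forms. qorol would need sylol and lunide (Rx 3), but lunide never forms.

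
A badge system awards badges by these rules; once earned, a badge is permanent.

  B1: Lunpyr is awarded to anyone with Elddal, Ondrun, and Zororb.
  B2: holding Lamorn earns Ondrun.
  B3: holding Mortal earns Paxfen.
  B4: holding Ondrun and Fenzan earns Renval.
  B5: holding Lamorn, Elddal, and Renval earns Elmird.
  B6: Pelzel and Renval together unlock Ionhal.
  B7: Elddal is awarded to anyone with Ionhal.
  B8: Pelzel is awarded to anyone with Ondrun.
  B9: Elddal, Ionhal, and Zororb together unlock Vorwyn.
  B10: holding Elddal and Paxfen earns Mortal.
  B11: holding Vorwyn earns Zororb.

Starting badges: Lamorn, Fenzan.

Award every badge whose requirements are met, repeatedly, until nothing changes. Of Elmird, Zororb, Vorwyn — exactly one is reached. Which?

Elmird

With Lamorn, Ondrun is earned (B2).
With Ondrun, Pelzel is earned (B8).
With Ondrun and Fenzan, Renval is earned (B4).
With Pelzel and Renval, Ionhal is earned (B6).
With Ionhal, Elddal is earned (B7).
With Lamorn, Elddal, and Renval, Elmird is earned (B5).
Vorwyn would need Elddal, Ionhal, and Zororb (B9), but Zororb is never earned. Zororb would need Vorwyn (B11), but Vorwyn is never earned.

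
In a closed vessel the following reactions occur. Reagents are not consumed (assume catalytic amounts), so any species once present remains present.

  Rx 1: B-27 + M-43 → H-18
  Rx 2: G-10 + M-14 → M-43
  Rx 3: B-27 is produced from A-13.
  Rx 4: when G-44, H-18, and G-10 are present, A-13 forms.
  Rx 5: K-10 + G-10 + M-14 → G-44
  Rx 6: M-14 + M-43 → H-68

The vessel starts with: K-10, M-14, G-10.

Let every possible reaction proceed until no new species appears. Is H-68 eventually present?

G-10 and M-14 present → M-43 forms (Rx 2).
M-14 and M-43 present → H-68 forms (Rx 6).

Yes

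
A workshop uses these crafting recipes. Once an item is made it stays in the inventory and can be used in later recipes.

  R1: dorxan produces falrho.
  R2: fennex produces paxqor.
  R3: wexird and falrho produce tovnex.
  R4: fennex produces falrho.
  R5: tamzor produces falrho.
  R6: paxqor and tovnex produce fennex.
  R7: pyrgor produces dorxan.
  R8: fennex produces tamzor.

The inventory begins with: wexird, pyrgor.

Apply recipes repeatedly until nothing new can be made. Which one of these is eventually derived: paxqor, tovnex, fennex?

Using R7, pyrgor makes dorxan.
dorxan → falrho (R1).
Using R3, wexird and falrho make tovnex.
fennex would need paxqor and tovnex (R6), but paxqor is never obtained. paxqor would need fennex (R2), but fennex is never obtained.

tovnex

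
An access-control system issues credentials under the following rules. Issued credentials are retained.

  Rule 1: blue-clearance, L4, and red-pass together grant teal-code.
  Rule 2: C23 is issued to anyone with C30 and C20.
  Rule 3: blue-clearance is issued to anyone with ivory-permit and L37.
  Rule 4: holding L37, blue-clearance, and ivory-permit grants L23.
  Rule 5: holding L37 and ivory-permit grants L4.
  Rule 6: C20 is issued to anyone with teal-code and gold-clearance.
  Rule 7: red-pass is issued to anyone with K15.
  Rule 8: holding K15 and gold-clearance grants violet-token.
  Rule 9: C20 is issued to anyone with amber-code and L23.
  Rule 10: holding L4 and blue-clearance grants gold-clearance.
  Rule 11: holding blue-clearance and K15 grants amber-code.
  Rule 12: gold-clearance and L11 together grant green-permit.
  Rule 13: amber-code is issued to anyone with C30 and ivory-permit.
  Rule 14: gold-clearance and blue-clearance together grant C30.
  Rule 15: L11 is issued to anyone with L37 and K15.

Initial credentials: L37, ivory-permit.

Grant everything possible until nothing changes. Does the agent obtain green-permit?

No

green-permit would need gold-clearance and L11 (Rule 12), but L11 is never granted.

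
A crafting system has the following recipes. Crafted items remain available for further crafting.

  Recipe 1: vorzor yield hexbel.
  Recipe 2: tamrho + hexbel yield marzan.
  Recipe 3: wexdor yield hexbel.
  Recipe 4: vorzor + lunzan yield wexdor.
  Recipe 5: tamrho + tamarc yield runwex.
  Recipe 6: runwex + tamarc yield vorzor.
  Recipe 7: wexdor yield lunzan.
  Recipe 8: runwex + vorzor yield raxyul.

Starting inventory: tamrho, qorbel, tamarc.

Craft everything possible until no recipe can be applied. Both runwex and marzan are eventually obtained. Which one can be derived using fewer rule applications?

runwex

runwex: tamrho + tamarc → runwex (Recipe 5). [1 rule application]
marzan: tamrho + tamarc → runwex (Recipe 5). Using Recipe 6, runwex and tamarc make vorzor. vorzor → hexbel (Recipe 1). tamrho + hexbel → marzan (Recipe 2). [4 rule applications]
runwex needs fewer.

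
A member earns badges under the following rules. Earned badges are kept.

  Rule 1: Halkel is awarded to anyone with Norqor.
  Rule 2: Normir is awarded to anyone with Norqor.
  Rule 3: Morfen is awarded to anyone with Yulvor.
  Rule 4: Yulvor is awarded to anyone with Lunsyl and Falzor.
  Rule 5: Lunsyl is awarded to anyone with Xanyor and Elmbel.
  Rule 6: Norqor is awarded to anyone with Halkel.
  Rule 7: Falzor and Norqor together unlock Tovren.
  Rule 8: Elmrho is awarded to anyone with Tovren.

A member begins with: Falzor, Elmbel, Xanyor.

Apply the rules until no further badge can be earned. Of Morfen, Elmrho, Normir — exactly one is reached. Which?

Morfen

With Xanyor and Elmbel, Lunsyl is earned (Rule 5).
With Lunsyl and Falzor, Yulvor is earned (Rule 4).
With Yulvor, Morfen is earned (Rule 3).
Elmrho would need Tovren (Rule 8), but Tovren is never earned. Normir would need Norqor (Rule 2), but Norqor is never earned.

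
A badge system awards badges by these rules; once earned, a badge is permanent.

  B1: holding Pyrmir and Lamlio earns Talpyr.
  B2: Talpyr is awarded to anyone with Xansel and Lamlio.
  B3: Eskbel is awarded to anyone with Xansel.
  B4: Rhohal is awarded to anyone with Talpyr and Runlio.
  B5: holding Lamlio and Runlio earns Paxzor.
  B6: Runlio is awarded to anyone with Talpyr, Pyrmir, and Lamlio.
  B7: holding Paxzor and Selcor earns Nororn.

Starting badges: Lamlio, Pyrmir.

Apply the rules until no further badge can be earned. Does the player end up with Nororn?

No

Nororn would need Paxzor and Selcor (B7), but Selcor is never earned.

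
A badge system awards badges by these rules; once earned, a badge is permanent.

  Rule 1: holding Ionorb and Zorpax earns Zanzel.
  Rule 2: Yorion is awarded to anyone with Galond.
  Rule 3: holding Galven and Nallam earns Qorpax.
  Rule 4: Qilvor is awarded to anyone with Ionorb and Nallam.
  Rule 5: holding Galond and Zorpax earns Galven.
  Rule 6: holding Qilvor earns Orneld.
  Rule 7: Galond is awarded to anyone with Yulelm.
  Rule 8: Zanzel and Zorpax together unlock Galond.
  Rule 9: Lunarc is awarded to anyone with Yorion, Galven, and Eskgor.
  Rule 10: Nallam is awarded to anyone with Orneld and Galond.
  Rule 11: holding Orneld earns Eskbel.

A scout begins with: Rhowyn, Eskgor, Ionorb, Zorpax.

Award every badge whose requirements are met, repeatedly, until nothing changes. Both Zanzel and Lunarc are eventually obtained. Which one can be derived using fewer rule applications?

Zanzel

Zanzel: With Ionorb and Zorpax, Zanzel is earned (Rule 1). [1 rule application]
Lunarc: With Ionorb and Zorpax, Zanzel is earned (Rule 1). With Zanzel and Zorpax, Galond is earned (Rule 8). With Galond and Zorpax, Galven is earned (Rule 5). With Galond, Yorion is earned (Rule 2). With Yorion, Galven, and Eskgor, Lunarc is earned (Rule 9). [5 rule applications]
Zanzel needs fewer.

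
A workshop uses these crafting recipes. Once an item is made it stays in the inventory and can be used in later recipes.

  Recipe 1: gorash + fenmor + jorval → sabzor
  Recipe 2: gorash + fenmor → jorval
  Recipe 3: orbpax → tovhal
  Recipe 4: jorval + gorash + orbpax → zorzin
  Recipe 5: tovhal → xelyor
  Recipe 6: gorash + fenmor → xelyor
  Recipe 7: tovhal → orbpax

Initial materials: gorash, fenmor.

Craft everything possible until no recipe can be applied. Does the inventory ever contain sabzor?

gorash + fenmor → jorval (Recipe 2).
gorash + fenmor + jorval → sabzor (Recipe 1).

Yes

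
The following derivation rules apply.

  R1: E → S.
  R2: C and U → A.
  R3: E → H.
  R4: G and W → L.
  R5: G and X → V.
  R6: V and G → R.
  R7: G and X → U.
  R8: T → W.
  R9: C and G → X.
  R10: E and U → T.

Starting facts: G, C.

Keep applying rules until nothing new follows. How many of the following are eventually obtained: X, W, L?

From C and G, R9 gives X.
X: reached.
W would need T (R8), but T is never established.
L would need G and W (R4), but W is never established.
Reached: X — 1 of the 3.

1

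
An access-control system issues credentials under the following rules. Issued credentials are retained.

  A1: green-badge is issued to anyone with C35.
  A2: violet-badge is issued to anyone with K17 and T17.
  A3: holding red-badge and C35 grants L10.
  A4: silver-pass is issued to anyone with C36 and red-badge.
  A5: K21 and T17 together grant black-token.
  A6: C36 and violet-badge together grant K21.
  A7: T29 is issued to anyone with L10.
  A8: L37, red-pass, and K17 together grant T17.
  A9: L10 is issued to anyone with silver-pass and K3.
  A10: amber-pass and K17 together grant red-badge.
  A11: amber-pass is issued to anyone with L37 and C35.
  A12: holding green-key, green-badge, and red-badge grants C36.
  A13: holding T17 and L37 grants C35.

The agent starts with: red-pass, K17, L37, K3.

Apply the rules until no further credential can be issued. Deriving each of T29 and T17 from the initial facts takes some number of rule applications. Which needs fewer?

T17

T17: Holding L37, red-pass, and K17 grants T17 (A8). [1 rule application]
T29: Holding L37, red-pass, and K17 grants T17 (A8). Holding T17 and L37 grants C35 (A13). Holding L37 and C35 grants amber-pass (A11). Holding amber-pass and K17 grants red-badge (A10). Holding red-badge and C35 grants L10 (A3). Holding L10 grants T29 (A7). [6 rule applications]
T17 needs fewer.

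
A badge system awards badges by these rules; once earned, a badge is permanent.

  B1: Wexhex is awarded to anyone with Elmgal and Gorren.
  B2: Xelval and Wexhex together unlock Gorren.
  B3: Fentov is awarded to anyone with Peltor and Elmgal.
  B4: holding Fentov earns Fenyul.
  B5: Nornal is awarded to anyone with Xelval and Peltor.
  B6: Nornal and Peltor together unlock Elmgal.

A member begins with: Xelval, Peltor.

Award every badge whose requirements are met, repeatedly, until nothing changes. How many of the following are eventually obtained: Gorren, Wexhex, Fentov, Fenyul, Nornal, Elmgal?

With Xelval and Peltor, Nornal is earned (B5).
With Nornal and Peltor, Elmgal is earned (B6).
With Peltor and Elmgal, Fentov is earned (B3).
With Fentov, Fenyul is earned (B4).
Gorren would need Xelval and Wexhex (B2), but Wexhex is never earned.
Wexhex would need Elmgal and Gorren (B1), but Gorren is never earned.
Fentov: reached.
Fenyul: reached.
Nornal: reached.
Elmgal: reached.
Reached: Fentov, Fenyul, Nornal, and Elmgal — 4 of the 6.

4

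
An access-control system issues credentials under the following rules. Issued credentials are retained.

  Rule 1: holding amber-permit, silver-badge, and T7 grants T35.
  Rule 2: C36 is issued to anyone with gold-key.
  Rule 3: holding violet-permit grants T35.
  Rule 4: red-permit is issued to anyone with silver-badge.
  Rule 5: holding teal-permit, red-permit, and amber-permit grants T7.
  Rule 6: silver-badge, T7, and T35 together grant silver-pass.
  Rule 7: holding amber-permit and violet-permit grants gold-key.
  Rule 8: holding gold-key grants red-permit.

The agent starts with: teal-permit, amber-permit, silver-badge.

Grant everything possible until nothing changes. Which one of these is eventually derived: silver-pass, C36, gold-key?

Holding silver-badge grants red-permit (Rule 4).
Holding teal-permit, red-permit, and amber-permit grants T7 (Rule 5).
Holding amber-permit, silver-badge, and T7 grants T35 (Rule 1).
Holding silver-badge, T7, and T35 grants silver-pass (Rule 6).
gold-key would need amber-permit and violet-permit (Rule 7), but violet-permit is never granted. C36 would need gold-key (Rule 2), but gold-key is never granted.

silver-pass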